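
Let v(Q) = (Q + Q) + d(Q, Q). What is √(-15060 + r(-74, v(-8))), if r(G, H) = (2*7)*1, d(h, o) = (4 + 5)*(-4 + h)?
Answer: I*√15046 ≈ 122.66*I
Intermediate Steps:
d(h, o) = -36 + 9*h (d(h, o) = 9*(-4 + h) = -36 + 9*h)
v(Q) = -36 + 11*Q (v(Q) = (Q + Q) + (-36 + 9*Q) = 2*Q + (-36 + 9*Q) = -36 + 11*Q)
r(G, H) = 14 (r(G, H) = 14*1 = 14)
√(-15060 + r(-74, v(-8))) = √(-15060 + 14) = √(-15046) = I*√15046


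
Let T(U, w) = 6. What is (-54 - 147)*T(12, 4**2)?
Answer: -1206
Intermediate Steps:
(-54 - 147)*T(12, 4**2) = (-54 - 147)*6 = -201*6 = -1206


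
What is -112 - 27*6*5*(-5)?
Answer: 3938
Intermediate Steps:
-112 - 27*6*5*(-5) = -112 - 810*(-5) = -112 - 27*(-150) = -112 + 4050 = 3938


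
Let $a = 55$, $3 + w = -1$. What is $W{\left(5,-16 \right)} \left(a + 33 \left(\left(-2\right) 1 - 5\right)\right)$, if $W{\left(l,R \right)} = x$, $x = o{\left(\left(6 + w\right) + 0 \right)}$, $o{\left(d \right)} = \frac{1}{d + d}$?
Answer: $-44$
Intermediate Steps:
$w = -4$ ($w = -3 - 1 = -4$)
$o{\left(d \right)} = \frac{1}{2 d}$
$x = \frac{1}{4}$ ($x = \frac{1}{2 \left(\left(6 - 4\right) + 0\right)} = \frac{1}{2 \left(2 + 0\right)} = \frac{1}{2 \cdot 2} = \frac{1}{2} \cdot \frac{1}{2} = \frac{1}{4} \approx 0.25$)
$W{\left(l,R \right)} = \frac{1}{4}$
$W{\left(5,-16 \right)} \left(a + 33 \left(\left(-2\right) 1 - 5\right)\right) = \frac{55 + 33 \left(\left(-2\right) 1 - 5\right)}{4} = \frac{55 + 33 \left(-2 - 5\right)}{4} = \frac{55 + 33 \left(-7\right)}{4} = \frac{55 - 231}{4} = \frac{1}{4} \left(-176\right) = -44$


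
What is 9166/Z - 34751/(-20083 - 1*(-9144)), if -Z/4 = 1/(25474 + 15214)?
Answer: -1019914607577/10939 ≈ -9.3236e+7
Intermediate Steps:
Z = -1/10172 (Z = -4/(25474 + 15214) = -4/40688 = -4*1/40688 = -1/10172 ≈ -9.8309e-5)
9166/Z - 34751/(-20083 - 1*(-9144)) = 9166/(-1/10172) - 34751/(-20083 - 1*(-9144)) = 9166*(-10172) - 34751/(-20083 + 9144) = -93236552 - 34751/(-10939) = -93236552 - 34751*(-1/10939) = -93236552 + 34751/10939 = -1019914607577/10939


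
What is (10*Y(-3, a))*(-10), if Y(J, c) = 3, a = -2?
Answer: -300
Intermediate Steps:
(10*Y(-3, a))*(-10) = (10*3)*(-10) = 30*(-10) = -300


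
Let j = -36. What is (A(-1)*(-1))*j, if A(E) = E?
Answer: -36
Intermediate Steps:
(A(-1)*(-1))*j = -1*(-1)*(-36) = 1*(-36) = -36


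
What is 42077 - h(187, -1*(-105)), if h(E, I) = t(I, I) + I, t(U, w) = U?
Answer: 41867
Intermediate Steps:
h(E, I) = 2*I (h(E, I) = I + I = 2*I)
42077 - h(187, -1*(-105)) = 42077 - 2*(-1*(-105)) = 42077 - 2*105 = 42077 - 1*210 = 42077 - 210 = 41867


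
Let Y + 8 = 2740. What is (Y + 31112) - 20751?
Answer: 13093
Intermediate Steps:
Y = 2732 (Y = -8 + 2740 = 2732)
(Y + 31112) - 20751 = (2732 + 31112) - 20751 = 33844 - 20751 = 13093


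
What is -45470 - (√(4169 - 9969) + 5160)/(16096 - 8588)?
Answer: -85348480/1877 - 5*I*√58/3754 ≈ -45471.0 - 0.010144*I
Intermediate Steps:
-45470 - (√(4169 - 9969) + 5160)/(16096 - 8588) = -45470 - (√(-5800) + 5160)/7508 = -45470 - (10*I*√58 + 5160)/7508 = -45470 - (5160 + 10*I*√58)/7508 = -45470 - (1290/1877 + 5*I*√58/3754) = -45470 + (-1290/1877 - 5*I*√58/3754) = -85348480/1877 - 5*I*√58/3754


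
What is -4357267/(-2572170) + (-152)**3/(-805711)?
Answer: 12543665135197/2072425662870 ≈ 6.0527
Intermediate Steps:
-4357267/(-2572170) + (-152)**3/(-805711) = -4357267*(-1/2572170) - 3511808*(-1/805711) = 4357267/2572170 + 3511808/805711 = 12543665135197/2072425662870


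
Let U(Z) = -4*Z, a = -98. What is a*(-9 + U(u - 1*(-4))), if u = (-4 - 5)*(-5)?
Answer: 20090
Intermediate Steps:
u = 45 (u = -9*(-5) = 45)
a*(-9 + U(u - 1*(-4))) = -98*(-9 - 4*(45 - 1*(-4))) = -98*(-9 - 4*(45 + 4)) = -98*(-9 - 4*49) = -98*(-9 - 196) = -98*(-205) = 20090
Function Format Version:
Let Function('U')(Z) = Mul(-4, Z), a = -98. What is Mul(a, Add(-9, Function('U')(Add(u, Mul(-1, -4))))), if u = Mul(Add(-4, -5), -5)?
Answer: 20090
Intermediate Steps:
u = 45 (u = Mul(-9, -5) = 45)
Mul(a, Add(-9, Function('U')(Add(u, Mul(-1, -4))))) = Mul(-98, Add(-9, Mul(-4, Add(45, Mul(-1, -4))))) = Mul(-98, Add(-9, Mul(-4, Add(45, 4)))) = Mul(-98, Add(-9, Mul(-4, 49))) = Mul(-98, Add(-9, -196)) = Mul(-98, -205) = 20090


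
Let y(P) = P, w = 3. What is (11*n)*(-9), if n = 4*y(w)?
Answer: -1188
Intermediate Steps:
n = 12 (n = 4*3 = 12)
(11*n)*(-9) = (11*12)*(-9) = 132*(-9) = -1188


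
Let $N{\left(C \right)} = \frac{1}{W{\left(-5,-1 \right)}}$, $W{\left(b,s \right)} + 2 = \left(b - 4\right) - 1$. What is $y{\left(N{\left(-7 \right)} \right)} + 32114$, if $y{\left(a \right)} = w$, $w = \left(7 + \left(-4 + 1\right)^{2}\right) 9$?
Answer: $32258$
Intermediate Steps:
$w = 144$ ($w = \left(7 + \left(-3\right)^{2}\right) 9 = \left(7 + 9\right) 9 = 16 \cdot 9 = 144$)
$W{\left(b,s \right)} = -7 + b$ ($W{\left(b,s \right)} = -2 + \left(\left(b - 4\right) - 1\right) = -2 + \left(\left(-4 + b\right) - 1\right) = -2 + \left(-5 + b\right) = -7 + b$)
$N{\left(C \right)} = - \frac{1}{12}$ ($N{\left(C \right)} = \frac{1}{-7 - 5} = \frac{1}{-12} = - \frac{1}{12}$)
$y{\left(a \right)} = 144$
$y{\left(N{\left(-7 \right)} \right)} + 32114 = 144 + 32114 = 32258$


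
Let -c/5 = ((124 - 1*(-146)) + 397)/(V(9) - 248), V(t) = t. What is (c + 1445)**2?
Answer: 121584716100/57121 ≈ 2.1285e+6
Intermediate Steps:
c = 3335/239 (c = -5*((124 - 1*(-146)) + 397)/(9 - 248) = -5*((124 + 146) + 397)/(-239) = -5*(270 + 397)*(-1)/239 = -3335*(-1)/239 = -5*(-667/239) = 3335/239 ≈ 13.954)
(c + 1445)**2 = (3335/239 + 1445)**2 = (348690/239)**2 = 121584716100/57121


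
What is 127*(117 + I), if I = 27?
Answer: 18288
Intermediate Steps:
127*(117 + I) = 127*(117 + 27) = 127*144 = 18288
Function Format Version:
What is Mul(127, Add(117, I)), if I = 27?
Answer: 18288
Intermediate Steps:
Mul(127, Add(117, I)) = Mul(127, Add(117, 27)) = Mul(127, 144) = 18288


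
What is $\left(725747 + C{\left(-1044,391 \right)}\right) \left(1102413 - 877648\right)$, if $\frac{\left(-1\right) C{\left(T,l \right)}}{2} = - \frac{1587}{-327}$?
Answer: $\frac{17780117364225}{109} \approx 1.6312 \cdot 10^{11}$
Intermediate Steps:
$C{\left(T,l \right)} = - \frac{1058}{109}$ ($C{\left(T,l \right)} = - 2 \left(- \frac{1587}{-327}\right) = - 2 \left(\left(-1587\right) \left(- \frac{1}{327}\right)\right) = \left(-2\right) \frac{529}{109} = - \frac{1058}{109}$)
$\left(725747 + C{\left(-1044,391 \right)}\right) \left(1102413 - 877648\right) = \left(725747 - \frac{1058}{109}\right) \left(1102413 - 877648\right) = \frac{79105365}{109} \cdot 224765 = \frac{17780117364225}{109}$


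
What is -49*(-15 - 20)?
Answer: 1715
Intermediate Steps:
-49*(-15 - 20) = -49*(-35) = 1715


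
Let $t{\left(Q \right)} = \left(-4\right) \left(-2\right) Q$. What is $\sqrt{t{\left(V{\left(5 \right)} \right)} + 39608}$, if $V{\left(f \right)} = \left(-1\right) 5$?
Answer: $4 \sqrt{2473} \approx 198.92$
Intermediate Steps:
$V{\left(f \right)} = -5$
$t{\left(Q \right)} = 8 Q$
$\sqrt{t{\left(V{\left(5 \right)} \right)} + 39608} = \sqrt{8 \left(-5\right) + 39608} = \sqrt{-40 + 39608} = \sqrt{39568} = 4 \sqrt{2473}$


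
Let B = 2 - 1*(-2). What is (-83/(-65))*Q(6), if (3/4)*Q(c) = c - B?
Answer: 664/195 ≈ 3.4051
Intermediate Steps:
B = 4 (B = 2 + 2 = 4)
Q(c) = -16/3 + 4*c/3 (Q(c) = 4*(c - 1*4)/3 = 4*(c - 4)/3 = 4*(-4 + c)/3 = -16/3 + 4*c/3)
(-83/(-65))*Q(6) = (-83/(-65))*(-16/3 + (4/3)*6) = (-83*(-1/65))*(-16/3 + 8) = (83/65)*(8/3) = 664/195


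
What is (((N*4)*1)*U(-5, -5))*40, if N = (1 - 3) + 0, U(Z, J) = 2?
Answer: -640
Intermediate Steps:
N = -2 (N = -2 + 0 = -2)
(((N*4)*1)*U(-5, -5))*40 = ((-2*4*1)*2)*40 = (-8*1*2)*40 = -8*2*40 = -16*40 = -640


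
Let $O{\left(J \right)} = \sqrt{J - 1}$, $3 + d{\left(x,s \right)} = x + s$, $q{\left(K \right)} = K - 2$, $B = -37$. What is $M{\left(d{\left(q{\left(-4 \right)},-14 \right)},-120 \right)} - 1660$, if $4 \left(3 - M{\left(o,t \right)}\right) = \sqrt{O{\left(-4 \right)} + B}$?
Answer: $-1657 - \frac{\sqrt{-37 + i \sqrt{5}}}{4} \approx -1657.0 - 1.5214 i$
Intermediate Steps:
$q{\left(K \right)} = -2 + K$
$d{\left(x,s \right)} = -3 + s + x$ ($d{\left(x,s \right)} = -3 + \left(x + s\right) = -3 + \left(s + x\right) = -3 + s + x$)
$O{\left(J \right)} = \sqrt{-1 + J}$
$M{\left(o,t \right)} = 3 - \frac{\sqrt{-37 + i \sqrt{5}}}{4}$ ($M{\left(o,t \right)} = 3 - \frac{\sqrt{\sqrt{-1 - 4} - 37}}{4} = 3 - \frac{\sqrt{\sqrt{-5} - 37}}{4} = 3 - \frac{\sqrt{i \sqrt{5} - 37}}{4} = 3 - \frac{\sqrt{-37 + i \sqrt{5}}}{4}$)
$M{\left(d{\left(q{\left(-4 \right)},-14 \right)},-120 \right)} - 1660 = \left(3 - \frac{\sqrt{-37 + i \sqrt{5}}}{4}\right) - 1660 = -1657 - \frac{\sqrt{-37 + i \sqrt{5}}}{4}$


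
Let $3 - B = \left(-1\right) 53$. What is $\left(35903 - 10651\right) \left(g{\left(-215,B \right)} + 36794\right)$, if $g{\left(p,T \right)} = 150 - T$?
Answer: $931495776$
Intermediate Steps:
$B = 56$ ($B = 3 - \left(-1\right) 53 = 3 - -53 = 3 + 53 = 56$)
$\left(35903 - 10651\right) \left(g{\left(-215,B \right)} + 36794\right) = \left(35903 - 10651\right) \left(\left(150 - 56\right) + 36794\right) = 25252 \left(\left(150 - 56\right) + 36794\right) = 25252 \left(94 + 36794\right) = 25252 \cdot 36888 = 931495776$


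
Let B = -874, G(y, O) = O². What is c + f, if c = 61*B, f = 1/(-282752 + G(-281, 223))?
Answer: -12423388223/233023 ≈ -53314.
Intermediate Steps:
f = -1/233023 (f = 1/(-282752 + 223²) = 1/(-282752 + 49729) = 1/(-233023) = -1/233023 ≈ -4.2914e-6)
c = -53314 (c = 61*(-874) = -53314)
c + f = -53314 - 1/233023 = -12423388223/233023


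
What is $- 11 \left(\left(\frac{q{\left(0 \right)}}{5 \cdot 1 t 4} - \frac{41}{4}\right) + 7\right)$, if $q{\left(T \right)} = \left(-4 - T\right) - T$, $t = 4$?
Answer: $\frac{363}{10} \approx 36.3$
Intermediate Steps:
$q{\left(T \right)} = -4 - 2 T$
$- 11 \left(\left(\frac{q{\left(0 \right)}}{5 \cdot 1 t 4} - \frac{41}{4}\right) + 7\right) = - 11 \left(\left(\frac{-4 - 0}{5 \cdot 1 \cdot 4 \cdot 4} - \frac{41}{4}\right) + 7\right) = - 11 \left(\left(\frac{-4 + 0}{5 \cdot 4 \cdot 4} - \frac{41}{4}\right) + 7\right) = - 11 \left(\left(- \frac{4}{20 \cdot 4} - \frac{41}{4}\right) + 7\right) = - 11 \left(\left(- \frac{4}{80} - \frac{41}{4}\right) + 7\right) = - 11 \left(\left(\left(-4\right) \frac{1}{80} - \frac{41}{4}\right) + 7\right) = - 11 \left(\left(- \frac{1}{20} - \frac{41}{4}\right) + 7\right) = - 11 \left(- \frac{103}{10} + 7\right) = \left(-11\right) \left(- \frac{33}{10}\right) = \frac{363}{10}$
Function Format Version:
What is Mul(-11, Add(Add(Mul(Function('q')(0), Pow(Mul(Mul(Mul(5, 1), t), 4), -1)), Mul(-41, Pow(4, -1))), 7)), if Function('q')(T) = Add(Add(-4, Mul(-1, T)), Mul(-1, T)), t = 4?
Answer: Rational(363, 10) ≈ 36.300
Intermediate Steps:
Function('q')(T) = Add(-4, Mul(-2, T))
Mul(-11, Add(Add(Mul(Function('q')(0), Pow(Mul(Mul(Mul(5, 1), t), 4), -1)), Mul(-41, Pow(4, -1))), 7)) = Mul(-11, Add(Add(Mul(Add(-4, Mul(-2, 0)), Pow(Mul(Mul(Mul(5, 1), 4), 4), -1)), Mul(-41, Pow(4, -1))), 7)) = Mul(-11, Add(Add(Mul(Add(-4, 0), Pow(Mul(Mul(5, 4), 4), -1)), Mul(-41, Rational(1, 4))), 7)) = Mul(-11, Add(Add(Mul(-4, Pow(Mul(20, 4), -1)), Rational(-41, 4)), 7)) = Mul(-11, Add(Add(Mul(-4, Pow(80, -1)), Rational(-41, 4)), 7)) = Mul(-11, Add(Add(Mul(-4, Rational(1, 80)), Rational(-41, 4)), 7)) = Mul(-11, Add(Add(Rational(-1, 20), Rational(-41, 4)), 7)) = Mul(-11, Add(Rational(-103, 10), 7)) = Mul(-11, Rational(-33, 10)) = Rational(363, 10)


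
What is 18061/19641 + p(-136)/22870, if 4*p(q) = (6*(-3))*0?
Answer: 18061/19641 ≈ 0.91956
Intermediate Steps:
p(q) = 0 (p(q) = ((6*(-3))*0)/4 = (-18*0)/4 = (¼)*0 = 0)
18061/19641 + p(-136)/22870 = 18061/19641 + 0/22870 = 18061*(1/19641) + 0*(1/22870) = 18061/19641 + 0 = 18061/19641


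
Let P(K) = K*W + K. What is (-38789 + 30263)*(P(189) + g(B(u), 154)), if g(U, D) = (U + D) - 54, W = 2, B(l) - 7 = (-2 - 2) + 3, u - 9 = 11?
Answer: -5737998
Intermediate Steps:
u = 20 (u = 9 + 11 = 20)
B(l) = 6 (B(l) = 7 + ((-2 - 2) + 3) = 7 + (-4 + 3) = 7 - 1 = 6)
g(U, D) = -54 + D + U (g(U, D) = (D + U) - 54 = -54 + D + U)
P(K) = 3*K (P(K) = K*2 + K = 2*K + K = 3*K)
(-38789 + 30263)*(P(189) + g(B(u), 154)) = (-38789 + 30263)*(3*189 + (-54 + 154 + 6)) = -8526*(567 + 106) = -8526*673 = -5737998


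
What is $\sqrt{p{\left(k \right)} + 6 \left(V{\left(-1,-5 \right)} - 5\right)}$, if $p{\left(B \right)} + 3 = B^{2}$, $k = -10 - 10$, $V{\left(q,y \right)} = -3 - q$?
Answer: $\sqrt{355} \approx 18.841$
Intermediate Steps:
$k = -20$
$p{\left(B \right)} = -3 + B^{2}$
$\sqrt{p{\left(k \right)} + 6 \left(V{\left(-1,-5 \right)} - 5\right)} = \sqrt{\left(-3 + \left(-20\right)^{2}\right) + 6 \left(\left(-3 - -1\right) - 5\right)} = \sqrt{\left(-3 + 400\right) + 6 \left(\left(-3 + 1\right) - 5\right)} = \sqrt{397 + 6 \left(-2 - 5\right)} = \sqrt{397 + 6 \left(-7\right)} = \sqrt{397 - 42} = \sqrt{355}$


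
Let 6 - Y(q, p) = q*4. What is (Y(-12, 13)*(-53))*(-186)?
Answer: 532332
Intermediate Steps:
Y(q, p) = 6 - 4*q (Y(q, p) = 6 - q*4 = 6 - 4*q)
(Y(-12, 13)*(-53))*(-186) = ((6 - 4*(-12))*(-53))*(-186) = ((6 + 48)*(-53))*(-186) = (54*(-53))*(-186) = -2862*(-186) = 532332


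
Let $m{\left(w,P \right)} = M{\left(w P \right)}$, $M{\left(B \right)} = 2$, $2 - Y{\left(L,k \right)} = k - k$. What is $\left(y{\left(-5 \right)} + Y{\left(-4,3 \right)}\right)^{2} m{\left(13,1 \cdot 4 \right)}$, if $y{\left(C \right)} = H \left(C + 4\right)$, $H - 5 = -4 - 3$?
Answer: $32$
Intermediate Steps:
$Y{\left(L,k \right)} = 2$ ($Y{\left(L,k \right)} = 2 - \left(k - k\right) = 2 - 0 = 2 + 0 = 2$)
$H = -2$ ($H = 5 - 7 = -2$)
$m{\left(w,P \right)} = 2$
$y{\left(C \right)} = -8 - 2 C$ ($y{\left(C \right)} = - 2 \left(C + 4\right) = - 2 \left(4 + C\right) = -8 - 2 C$)
$\left(y{\left(-5 \right)} + Y{\left(-4,3 \right)}\right)^{2} m{\left(13,1 \cdot 4 \right)} = \left(\left(-8 - -10\right) + 2\right)^{2} \cdot 2 = \left(\left(-8 + 10\right) + 2\right)^{2} \cdot 2 = \left(2 + 2\right)^{2} \cdot 2 = 4^{2} \cdot 2 = 16 \cdot 2 = 32$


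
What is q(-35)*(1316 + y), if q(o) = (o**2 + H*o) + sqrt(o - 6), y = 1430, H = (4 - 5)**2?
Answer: 3267740 + 2746*I*sqrt(41) ≈ 3.2677e+6 + 17583.0*I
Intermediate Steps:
H = 1 (H = (-1)**2 = 1)
q(o) = o + o**2 + sqrt(-6 + o) (q(o) = (o**2 + 1*o) + sqrt(o - 6) = (o**2 + o) + sqrt(-6 + o) = (o + o**2) + sqrt(-6 + o) = o + o**2 + sqrt(-6 + o))
q(-35)*(1316 + y) = (-35 + (-35)**2 + sqrt(-6 - 35))*(1316 + 1430) = (-35 + 1225 + sqrt(-41))*2746 = (-35 + 1225 + I*sqrt(41))*2746 = (1190 + I*sqrt(41))*2746 = 3267740 + 2746*I*sqrt(41)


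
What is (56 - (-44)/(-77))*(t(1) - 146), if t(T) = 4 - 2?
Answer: -55872/7 ≈ -7981.7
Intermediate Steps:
t(T) = 2
(56 - (-44)/(-77))*(t(1) - 146) = (56 - (-44)/(-77))*(2 - 146) = (56 - (-44)*(-1)/77)*(-144) = (56 - 1*4/7)*(-144) = (56 - 4/7)*(-144) = (388/7)*(-144) = -55872/7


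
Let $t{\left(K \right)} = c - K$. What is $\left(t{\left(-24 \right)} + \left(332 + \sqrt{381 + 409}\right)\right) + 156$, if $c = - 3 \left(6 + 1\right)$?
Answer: $491 + \sqrt{790} \approx 519.11$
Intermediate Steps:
$c = -21$ ($c = \left(-3\right) 7 = -21$)
$t{\left(K \right)} = -21 - K$
$\left(t{\left(-24 \right)} + \left(332 + \sqrt{381 + 409}\right)\right) + 156 = \left(\left(-21 - -24\right) + \left(332 + \sqrt{381 + 409}\right)\right) + 156 = \left(\left(-21 + 24\right) + \left(332 + \sqrt{790}\right)\right) + 156 = \left(3 + \left(332 + \sqrt{790}\right)\right) + 156 = \left(335 + \sqrt{790}\right) + 156 = 491 + \sqrt{790}$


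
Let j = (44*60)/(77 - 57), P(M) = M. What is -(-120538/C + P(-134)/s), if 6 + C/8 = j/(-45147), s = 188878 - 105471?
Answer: -75649114791499/30139286264 ≈ -2510.0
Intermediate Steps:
s = 83407
j = 132 (j = 2640/20 = 2640*(1/20) = 132)
C = -722704/15049 (C = -48 + 8*(132/(-45147)) = -48 + 8*(132*(-1/45147)) = -48 + 8*(-44/15049) = -48 - 352/15049 = -722704/15049 ≈ -48.023)
-(-120538/C + P(-134)/s) = -(-120538/(-722704/15049) - 134/83407) = -(-120538*(-15049/722704) - 134*1/83407) = -(906988181/361352 - 134/83407) = -1*75649114791499/30139286264 = -75649114791499/30139286264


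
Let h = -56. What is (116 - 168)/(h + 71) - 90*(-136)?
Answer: 183548/15 ≈ 12237.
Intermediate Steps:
(116 - 168)/(h + 71) - 90*(-136) = (116 - 168)/(-56 + 71) - 90*(-136) = -52/15 + 12240 = 183548/15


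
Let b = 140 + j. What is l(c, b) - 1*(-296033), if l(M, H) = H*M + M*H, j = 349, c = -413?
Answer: -107881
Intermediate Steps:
b = 489 (b = 140 + 349 = 489)
l(M, H) = 2*H*M (l(M, H) = H*M + H*M = 2*H*M)
l(c, b) - 1*(-296033) = 2*489*(-413) - 1*(-296033) = -403914 + 296033 = -107881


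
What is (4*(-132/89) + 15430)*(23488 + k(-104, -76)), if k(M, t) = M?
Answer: 32100198928/89 ≈ 3.6068e+8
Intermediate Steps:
(4*(-132/89) + 15430)*(23488 + k(-104, -76)) = (4*(-132/89) + 15430)*(23488 - 104) = (4*(-132*1/89) + 15430)*23384 = (4*(-132/89) + 15430)*23384 = (-528/89 + 15430)*23384 = (1372742/89)*23384 = 32100198928/89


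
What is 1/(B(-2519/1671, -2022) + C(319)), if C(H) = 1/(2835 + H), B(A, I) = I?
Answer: -3154/6377387 ≈ -0.00049456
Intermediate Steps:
1/(B(-2519/1671, -2022) + C(319)) = 1/(-2022 + 1/(2835 + 319)) = 1/(-2022 + 1/3154) = 1/(-6377387/3154) = -3154/6377387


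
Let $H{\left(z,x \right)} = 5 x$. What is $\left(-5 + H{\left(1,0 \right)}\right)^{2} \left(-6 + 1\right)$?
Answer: $-125$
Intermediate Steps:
$\left(-5 + H{\left(1,0 \right)}\right)^{2} \left(-6 + 1\right) = \left(-5 + 5 \cdot 0\right)^{2} \left(-6 + 1\right) = \left(-5 + 0\right)^{2} \left(-5\right) = \left(-5\right)^{2} \left(-5\right) = 25 \left(-5\right) = -125$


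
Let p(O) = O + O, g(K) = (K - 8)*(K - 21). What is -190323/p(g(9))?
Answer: 63441/8 ≈ 7930.1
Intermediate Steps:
g(K) = (-21 + K)*(-8 + K) (g(K) = (-8 + K)*(-21 + K) = (-21 + K)*(-8 + K))
p(O) = 2*O
-190323/p(g(9)) = -190323*1/(2*(168 + 9**2 - 29*9)) = -190323*1/(2*(168 + 81 - 261)) = -190323/(2*(-12)) = -190323/(-24) = -190323*(-1/24) = 63441/8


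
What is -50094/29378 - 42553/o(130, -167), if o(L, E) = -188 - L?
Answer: 617096071/4671102 ≈ 132.11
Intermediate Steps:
-50094/29378 - 42553/o(130, -167) = -50094/29378 - 42553/(-188 - 1*130) = -50094*1/29378 - 42553/(-188 - 130) = -25047/14689 - 42553/(-318) = -25047/14689 - 42553*(-1/318) = -25047/14689 + 42553/318 = 617096071/4671102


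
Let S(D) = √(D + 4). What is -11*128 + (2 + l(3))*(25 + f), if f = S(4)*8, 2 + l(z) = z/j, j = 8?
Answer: -11189/8 + 6*√2 ≈ -1390.1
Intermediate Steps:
S(D) = √(4 + D)
l(z) = -2 + z/8
f = 16*√2 (f = √(4 + 4)*8 = √8*8 = (2*√2)*8 = 16*√2 ≈ 22.627)
-11*128 + (2 + l(3))*(25 + f) = -11*128 + (2 + (-2 + (⅛)*3))*(25 + 16*√2) = -1408 + (2 + (-2 + 3/8))*(25 + 16*√2) = -1408 + (2 - 13/8)*(25 + 16*√2) = -1408 + 3*(25 + 16*√2)/8 = -1408 + (75/8 + 6*√2) = -11189/8 + 6*√2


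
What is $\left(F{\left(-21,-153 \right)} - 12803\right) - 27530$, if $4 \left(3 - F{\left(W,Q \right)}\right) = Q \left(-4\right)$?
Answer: $-40483$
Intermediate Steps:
$F{\left(W,Q \right)} = 3 + Q$ ($F{\left(W,Q \right)} = 3 - \frac{Q \left(-4\right)}{4} = 3 - \frac{\left(-4\right) Q}{4} = 3 + Q$)
$\left(F{\left(-21,-153 \right)} - 12803\right) - 27530 = \left(\left(3 - 153\right) - 12803\right) - 27530 = \left(-150 - 12803\right) - 27530 = -12953 - 27530 = -40483$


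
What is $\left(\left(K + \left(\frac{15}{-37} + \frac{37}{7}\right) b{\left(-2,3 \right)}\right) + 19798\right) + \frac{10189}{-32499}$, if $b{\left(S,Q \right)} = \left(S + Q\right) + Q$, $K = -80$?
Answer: $\frac{7223166697}{365967} \approx 19737.0$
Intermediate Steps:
$b{\left(S,Q \right)} = S + 2 Q$ ($b{\left(S,Q \right)} = \left(Q + S\right) + Q = S + 2 Q$)
$\left(\left(K + \left(\frac{15}{-37} + \frac{37}{7}\right) b{\left(-2,3 \right)}\right) + 19798\right) + \frac{10189}{-32499} = \left(\left(-80 + \left(\frac{15}{-37} + \frac{37}{7}\right) \left(-2 + 2 \cdot 3\right)\right) + 19798\right) + \frac{10189}{-32499} = \left(\left(-80 + \left(15 \left(- \frac{1}{37}\right) + 37 \cdot \frac{1}{7}\right) \left(-2 + 6\right)\right) + 19798\right) + 10189 \left(- \frac{1}{32499}\right) = \left(\left(-80 + \left(- \frac{15}{37} + \frac{37}{7}\right) 4\right) + 19798\right) - \frac{443}{1413} = \left(\left(-80 + \frac{1264}{259} \cdot 4\right) + 19798\right) - \frac{443}{1413} = \left(\left(-80 + \frac{5056}{259}\right) + 19798\right) - \frac{443}{1413} = \left(- \frac{15664}{259} + 19798\right) - \frac{443}{1413} = \frac{5112018}{259} - \frac{443}{1413} = \frac{7223166697}{365967}$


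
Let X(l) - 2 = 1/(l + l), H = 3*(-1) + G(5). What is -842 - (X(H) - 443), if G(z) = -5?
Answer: -6415/16 ≈ -400.94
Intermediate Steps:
H = -8 (H = 3*(-1) - 5 = -3 - 5 = -8)
X(l) = 2 + 1/(2*l) (X(l) = 2 + 1/(l + l) = 2 + 1/(2*l))
-842 - (X(H) - 443) = -842 - ((2 + (½)/(-8)) - 443) = -842 - ((2 + (½)*(-⅛)) - 443) = -842 - ((2 - 1/16) - 443) = -842 - (31/16 - 443) = -842 - 1*(-7057/16) = -842 + 7057/16 = -6415/16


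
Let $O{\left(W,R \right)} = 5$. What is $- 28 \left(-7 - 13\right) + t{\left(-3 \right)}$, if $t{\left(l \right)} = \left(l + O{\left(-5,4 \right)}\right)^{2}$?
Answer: $564$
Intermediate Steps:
$t{\left(l \right)} = \left(5 + l\right)^{2}$ ($t{\left(l \right)} = \left(l + 5\right)^{2} = \left(5 + l\right)^{2}$)
$- 28 \left(-7 - 13\right) + t{\left(-3 \right)} = - 28 \left(-7 - 13\right) + \left(5 - 3\right)^{2} = - 28 \left(-7 - 13\right) + 2^{2} = \left(-28\right) \left(-20\right) + 4 = 560 + 4 = 564$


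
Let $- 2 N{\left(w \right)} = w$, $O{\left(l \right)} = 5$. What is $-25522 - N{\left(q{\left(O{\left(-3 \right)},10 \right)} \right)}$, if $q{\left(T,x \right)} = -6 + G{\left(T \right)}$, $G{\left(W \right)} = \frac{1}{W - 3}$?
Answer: $- \frac{102099}{4} \approx -25525.0$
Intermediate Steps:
$G{\left(W \right)} = \frac{1}{-3 + W}$
$q{\left(T,x \right)} = -6 + \frac{1}{-3 + T}$
$N{\left(w \right)} = - \frac{w}{2}$
$-25522 - N{\left(q{\left(O{\left(-3 \right)},10 \right)} \right)} = -25522 - - \frac{\frac{1}{-3 + 5} \left(19 - 30\right)}{2} = -25522 - - \frac{\frac{1}{2} \left(19 - 30\right)}{2} = -25522 - - \frac{\frac{1}{2} \left(-11\right)}{2} = -25522 - \left(- \frac{1}{2}\right) \left(- \frac{11}{2}\right) = -25522 - \frac{11}{4} = - \frac{102099}{4}$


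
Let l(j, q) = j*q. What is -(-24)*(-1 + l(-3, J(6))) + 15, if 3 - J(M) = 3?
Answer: -9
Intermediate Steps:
J(M) = 0 (J(M) = 3 - 1*3 = 3 - 3 = 0)
-(-24)*(-1 + l(-3, J(6))) + 15 = -(-24)*(-1 - 3*0) + 15 = -(-24)*(-1 + 0) + 15 = -(-24)*(-1) + 15 = -8*3 + 15 = -24 + 15 = -9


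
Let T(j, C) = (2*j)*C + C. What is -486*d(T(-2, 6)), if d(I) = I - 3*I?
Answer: -17496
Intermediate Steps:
T(j, C) = C + 2*C*j (T(j, C) = 2*C*j + C = C + 2*C*j)
d(I) = -2*I
-486*d(T(-2, 6)) = -(-972)*6*(1 + 2*(-2)) = -(-972)*6*(1 - 4) = -(-972)*6*(-3) = -(-972)*(-18) = -486*36 = -17496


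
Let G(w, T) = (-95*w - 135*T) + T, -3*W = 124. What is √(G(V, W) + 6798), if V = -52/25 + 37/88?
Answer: √5442527310/660 ≈ 111.78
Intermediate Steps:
W = -124/3 (W = -⅓*124 = -124/3 ≈ -41.333)
V = -3651/2200 (V = -52*1/25 + 37*(1/88) = -52/25 + 37/88 = -3651/2200 ≈ -1.6595)
G(w, T) = -134*T - 95*w (G(w, T) = (-135*T - 95*w) + T = -134*T - 95*w)
√(G(V, W) + 6798) = √((-134*(-124/3) - 95*(-3651/2200)) + 6798) = √((16616/3 + 69369/440) + 6798) = √(7519147/1320 + 6798) = √(16492507/1320) = √5442527310/660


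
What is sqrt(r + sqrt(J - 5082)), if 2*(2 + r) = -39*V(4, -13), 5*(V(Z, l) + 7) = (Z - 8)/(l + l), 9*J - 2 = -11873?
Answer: sqrt(13390 + 100*I*sqrt(6401))/10 ≈ 12.039 + 3.3228*I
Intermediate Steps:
J = -1319 (J = 2/9 + (1/9)*(-11873) = 2/9 - 11873/9 = -1319)
V(Z, l) = -7 + (-8 + Z)/(10*l) (V(Z, l) = -7 + ((Z - 8)/(l + l))/5 = -7 + ((-8 + Z)/((2*l)))/5 = -7 + ((-8 + Z)*(1/(2*l)))/5 = -7 + ((-8 + Z)/(2*l))/5 = -7 + (-8 + Z)/(10*l))
r = 1339/10 (r = -2 + (-39*(-8 + 4 - 70*(-13))/(10*(-13)))/2 = -2 + (-39*(-1)*(-8 + 4 + 910)/(10*13))/2 = -2 + (-39*(-1)*906/(10*13))/2 = -2 + (-39*(-453/65))/2 = -2 + (1/2)*(1359/5) = -2 + 1359/10 = 1339/10 ≈ 133.90)
sqrt(r + sqrt(J - 5082)) = sqrt(1339/10 + sqrt(-1319 - 5082)) = sqrt(1339/10 + sqrt(-6401)) = sqrt(1339/10 + I*sqrt(6401))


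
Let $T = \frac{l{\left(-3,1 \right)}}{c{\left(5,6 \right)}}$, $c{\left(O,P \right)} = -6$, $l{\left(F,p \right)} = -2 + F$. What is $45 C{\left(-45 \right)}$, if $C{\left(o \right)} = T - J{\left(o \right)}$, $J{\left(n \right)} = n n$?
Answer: $- \frac{182175}{2} \approx -91088.0$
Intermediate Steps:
$J{\left(n \right)} = n^{2}$
$T = \frac{5}{6}$ ($T = \frac{-2 - 3}{-6} = \left(-5\right) \left(- \frac{1}{6}\right) = \frac{5}{6} \approx 0.83333$)
$C{\left(o \right)} = \frac{5}{6} - o^{2}$
$45 C{\left(-45 \right)} = 45 \left(\frac{5}{6} - \left(-45\right)^{2}\right) = 45 \left(\frac{5}{6} - 2025\right) = 45 \left(- \frac{12145}{6}\right) = - \frac{182175}{2}$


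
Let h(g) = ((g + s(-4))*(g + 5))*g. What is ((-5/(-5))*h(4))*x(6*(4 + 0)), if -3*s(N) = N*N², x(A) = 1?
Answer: 912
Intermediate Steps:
s(N) = -N³/3 (s(N) = -N*N²/3 = -N³/3)
h(g) = g*(5 + g)*(64/3 + g) (h(g) = ((g - ⅓*(-4)³)*(g + 5))*g = ((g - ⅓*(-64))*(5 + g))*g = ((g + 64/3)*(5 + g))*g = ((64/3 + g)*(5 + g))*g = ((5 + g)*(64/3 + g))*g = g*(5 + g)*(64/3 + g))
((-5/(-5))*h(4))*x(6*(4 + 0)) = ((-5/(-5))*((⅓)*4*(320 + 3*4² + 79*4)))*1 = ((-5*(-⅕))*((⅓)*4*(320 + 3*16 + 316)))*1 = (1*((⅓)*4*(320 + 48 + 316)))*1 = (1*((⅓)*4*684))*1 = (1*912)*1 = 912*1 = 912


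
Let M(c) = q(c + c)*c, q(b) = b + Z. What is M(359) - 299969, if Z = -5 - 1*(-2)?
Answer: -43284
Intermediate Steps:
Z = -3 (Z = -5 + 2 = -3)
q(b) = -3 + b (q(b) = b - 3 = -3 + b)
M(c) = c*(-3 + 2*c) (M(c) = (-3 + (c + c))*c = (-3 + 2*c)*c = c*(-3 + 2*c))
M(359) - 299969 = 359*(-3 + 2*359) - 299969 = 359*(-3 + 718) - 299969 = 359*715 - 299969 = 256685 - 299969 = -43284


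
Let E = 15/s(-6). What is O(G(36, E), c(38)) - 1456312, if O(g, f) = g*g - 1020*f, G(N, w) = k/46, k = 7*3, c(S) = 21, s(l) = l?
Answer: -3126880471/2116 ≈ -1.4777e+6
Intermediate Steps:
k = 21
E = -5/2 (E = 15/(-6) = 15*(-1/6) = -5/2 ≈ -2.5000)
G(N, w) = 21/46
O(g, f) = g**2 - 1020*f
O(G(36, E), c(38)) - 1456312 = ((21/46)**2 - 1020*21) - 1456312 = (441/2116 - 21420) - 1456312 = -45324279/2116 - 1456312 = -3126880471/2116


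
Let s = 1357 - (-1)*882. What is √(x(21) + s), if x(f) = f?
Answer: 2*√565 ≈ 47.539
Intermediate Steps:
s = 2239 (s = 1357 - 1*(-882) = 1357 + 882 = 2239)
√(x(21) + s) = √(21 + 2239) = √2260 = 2*√565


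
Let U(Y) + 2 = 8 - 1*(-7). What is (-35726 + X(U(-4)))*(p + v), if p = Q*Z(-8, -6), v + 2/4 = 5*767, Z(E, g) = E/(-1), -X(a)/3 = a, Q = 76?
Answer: -317772025/2 ≈ -1.5889e+8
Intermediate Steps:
U(Y) = 13 (U(Y) = -2 + (8 - 1*(-7)) = -2 + (8 + 7) = -2 + 15 = 13)
X(a) = -3*a
Z(E, g) = -E (Z(E, g) = E*(-1) = -E)
v = 7669/2 (v = -½ + 5*767 = -½ + 3835 = 7669/2 ≈ 3834.5)
p = 608 (p = 76*(-1*(-8)) = 76*8 = 608)
(-35726 + X(U(-4)))*(p + v) = (-35726 - 3*13)*(608 + 7669/2) = (-35726 - 39)*(8885/2) = -35765*8885/2 = -317772025/2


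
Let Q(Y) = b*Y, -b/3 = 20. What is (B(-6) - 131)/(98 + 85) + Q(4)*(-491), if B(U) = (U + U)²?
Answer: 21564733/183 ≈ 1.1784e+5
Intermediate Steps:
B(U) = 4*U² (B(U) = (2*U)² = 4*U²)
b = -60 (b = -3*20 = -60)
Q(Y) = -60*Y
(B(-6) - 131)/(98 + 85) + Q(4)*(-491) = (4*(-6)² - 131)/(98 + 85) - 60*4*(-491) = (4*36 - 131)/183 - 240*(-491) = (144 - 131)*(1/183) + 117840 = 13*(1/183) + 117840 = 13/183 + 117840 = 21564733/183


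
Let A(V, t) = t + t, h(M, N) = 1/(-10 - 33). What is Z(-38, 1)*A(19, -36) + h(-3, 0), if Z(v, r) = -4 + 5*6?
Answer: -80497/43 ≈ -1872.0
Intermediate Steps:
Z(v, r) = 26 (Z(v, r) = -4 + 30 = 26)
h(M, N) = -1/43 (h(M, N) = 1/(-43) = -1/43)
A(V, t) = 2*t
Z(-38, 1)*A(19, -36) + h(-3, 0) = 26*(2*(-36)) - 1/43 = 26*(-72) - 1/43 = -1872 - 1/43 = -80497/43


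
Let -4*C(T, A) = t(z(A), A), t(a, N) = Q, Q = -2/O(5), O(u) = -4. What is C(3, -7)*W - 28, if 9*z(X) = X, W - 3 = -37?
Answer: -95/4 ≈ -23.750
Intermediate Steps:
W = -34 (W = 3 - 37 = -34)
z(X) = X/9
Q = ½ (Q = -2/(-4) = -2*(-¼) = ½ ≈ 0.50000)
t(a, N) = ½
C(T, A) = -⅛ (C(T, A) = -¼*½ = -⅛)
C(3, -7)*W - 28 = -⅛*(-34) - 28 = 17/4 - 28 = -95/4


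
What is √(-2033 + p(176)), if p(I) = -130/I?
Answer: I*√3937318/44 ≈ 45.097*I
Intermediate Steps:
√(-2033 + p(176)) = √(-2033 - 130/176) = √(-2033 - 130*1/176) = √(-2033 - 65/88) = √(-178969/88) = I*√3937318/44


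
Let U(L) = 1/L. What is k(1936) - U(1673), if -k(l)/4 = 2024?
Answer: -13544609/1673 ≈ -8096.0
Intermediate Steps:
k(l) = -8096 (k(l) = -4*2024 = -8096)
k(1936) - U(1673) = -8096 - 1/1673 = -13544609/1673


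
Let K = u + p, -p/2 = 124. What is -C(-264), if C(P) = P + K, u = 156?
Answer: 356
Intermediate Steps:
p = -248 (p = -2*124 = -248)
K = -92 (K = 156 - 248 = -92)
C(P) = -92 + P (C(P) = P - 92 = -92 + P)
-C(-264) = -(-92 - 264) = -1*(-356) = 356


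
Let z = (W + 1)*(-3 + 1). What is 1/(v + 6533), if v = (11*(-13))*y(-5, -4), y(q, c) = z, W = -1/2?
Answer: 1/6676 ≈ 0.00014979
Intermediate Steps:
W = -½ (W = -1*½ = -½ ≈ -0.50000)
z = -1 (z = (-½ + 1)*(-3 + 1) = (½)*(-2) = -1)
y(q, c) = -1
v = 143 (v = (11*(-13))*(-1) = -143*(-1) = 143)
1/(v + 6533) = 1/(143 + 6533) = 1/6676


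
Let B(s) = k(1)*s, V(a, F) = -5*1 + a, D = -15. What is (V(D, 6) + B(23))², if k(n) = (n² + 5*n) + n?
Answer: 19881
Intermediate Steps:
V(a, F) = -5 + a
k(n) = n² + 6*n
B(s) = 7*s (B(s) = (1*(6 + 1))*s = (1*7)*s = 7*s)
(V(D, 6) + B(23))² = ((-5 - 15) + 7*23)² = (-20 + 161)² = 141² = 19881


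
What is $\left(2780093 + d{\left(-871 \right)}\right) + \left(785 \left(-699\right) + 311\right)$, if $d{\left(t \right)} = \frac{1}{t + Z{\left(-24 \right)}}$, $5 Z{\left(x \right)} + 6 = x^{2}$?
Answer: $\frac{1689388572}{757} \approx 2.2317 \cdot 10^{6}$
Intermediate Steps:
$Z{\left(x \right)} = - \frac{6}{5} + \frac{x^{2}}{5}$
$d{\left(t \right)} = \frac{1}{114 + t}$ ($d{\left(t \right)} = \frac{1}{t - \left(\frac{6}{5} - \frac{\left(-24\right)^{2}}{5}\right)} = \frac{1}{t + \left(- \frac{6}{5} + \frac{1}{5} \cdot 576\right)} = \frac{1}{t + \left(- \frac{6}{5} + \frac{576}{5}\right)} = \frac{1}{t + 114} = \frac{1}{114 + t}$)
$\left(2780093 + d{\left(-871 \right)}\right) + \left(785 \left(-699\right) + 311\right) = \left(2780093 + \frac{1}{114 - 871}\right) + \left(785 \left(-699\right) + 311\right) = \left(2780093 + \frac{1}{-757}\right) + \left(-548715 + 311\right) = \left(2780093 - \frac{1}{757}\right) - 548404 = \frac{2104530400}{757} - 548404 = \frac{1689388572}{757}$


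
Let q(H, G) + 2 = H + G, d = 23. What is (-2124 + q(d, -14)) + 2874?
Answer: 757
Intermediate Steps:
q(H, G) = -2 + G + H (q(H, G) = -2 + (H + G) = -2 + (G + H) = -2 + G + H)
(-2124 + q(d, -14)) + 2874 = (-2124 + (-2 - 14 + 23)) + 2874 = (-2124 + 7) + 2874 = -2117 + 2874 = 757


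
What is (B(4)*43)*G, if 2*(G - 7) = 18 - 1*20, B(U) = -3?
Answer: -774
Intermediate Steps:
G = 6 (G = 7 + (18 - 1*20)/2 = 7 + (18 - 20)/2 = 7 + (½)*(-2) = 7 - 1 = 6)
(B(4)*43)*G = -3*43*6 = -129*6 = -774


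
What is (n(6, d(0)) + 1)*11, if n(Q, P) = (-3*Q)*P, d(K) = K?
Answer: 11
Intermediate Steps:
n(Q, P) = -3*P*Q
(n(6, d(0)) + 1)*11 = (-3*0*6 + 1)*11 = (0 + 1)*11 = 1*11 = 11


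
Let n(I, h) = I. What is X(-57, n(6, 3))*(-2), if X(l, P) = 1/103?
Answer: -2/103 ≈ -0.019417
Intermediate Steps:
X(l, P) = 1/103
X(-57, n(6, 3))*(-2) = (1/103)*(-2) = -2/103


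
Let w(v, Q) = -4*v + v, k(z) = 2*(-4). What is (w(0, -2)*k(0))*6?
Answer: 0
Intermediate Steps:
k(z) = -8
w(v, Q) = -3*v
(w(0, -2)*k(0))*6 = (-3*0*(-8))*6 = (0*(-8))*6 = 0*6 = 0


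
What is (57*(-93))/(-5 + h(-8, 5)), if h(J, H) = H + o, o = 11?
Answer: -5301/11 ≈ -481.91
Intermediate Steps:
h(J, H) = 11 + H (h(J, H) = H + 11 = 11 + H)
(57*(-93))/(-5 + h(-8, 5)) = (57*(-93))/(-5 + (11 + 5)) = -5301/(-5 + 16) = -5301/11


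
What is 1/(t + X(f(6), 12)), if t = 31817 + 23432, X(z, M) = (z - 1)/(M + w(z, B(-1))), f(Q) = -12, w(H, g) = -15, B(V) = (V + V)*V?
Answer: 3/165760 ≈ 1.8098e-5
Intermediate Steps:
B(V) = 2*V² (B(V) = (2*V)*V = 2*V²)
X(z, M) = (-1 + z)/(-15 + M) (X(z, M) = (z - 1)/(M - 15) = (-1 + z)/(-15 + M))
t = 55249
1/(t + X(f(6), 12)) = 1/(55249 + (-1 - 12)/(-15 + 12)) = 1/(55249 - 13/(-3)) = 1/(55249 - ⅓*(-13)) = 1/(55249 + 13/3) = 1/(165760/3) = 3/165760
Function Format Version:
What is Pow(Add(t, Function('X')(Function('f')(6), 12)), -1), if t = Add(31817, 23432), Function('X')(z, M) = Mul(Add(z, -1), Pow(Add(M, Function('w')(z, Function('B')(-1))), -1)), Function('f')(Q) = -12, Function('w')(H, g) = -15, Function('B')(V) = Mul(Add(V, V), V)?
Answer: Rational(3, 165760) ≈ 1.8098e-5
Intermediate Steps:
Function('B')(V) = Mul(2, Pow(V, 2)) (Function('B')(V) = Mul(Mul(2, V), V) = Mul(2, Pow(V, 2)))
Function('X')(z, M) = Mul(Pow(Add(-15, M), -1), Add(-1, z)) (Function('X')(z, M) = Mul(Add(z, -1), Pow(Add(M, -15), -1)) = Mul(Add(-1, z), Pow(Add(-15, M), -1)) = Mul(Pow(Add(-15, M), -1), Add(-1, z)))
t = 55249
Pow(Add(t, Function('X')(Function('f')(6), 12)), -1) = Pow(Add(55249, Mul(Pow(Add(-15, 12), -1), Add(-1, -12))), -1) = Pow(Add(55249, Mul(Pow(-3, -1), -13)), -1) = Pow(Add(55249, Mul(Rational(-1, 3), -13)), -1) = Pow(Add(55249, Rational(13, 3)), -1) = Pow(Rational(165760, 3), -1) = Rational(3, 165760)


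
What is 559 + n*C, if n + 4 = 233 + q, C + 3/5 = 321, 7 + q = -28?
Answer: 313583/5 ≈ 62717.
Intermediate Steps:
q = -35 (q = -7 - 28 = -35)
C = 1602/5 (C = -⅗ + 321 = 1602/5 ≈ 320.40)
n = 194 (n = -4 + (233 - 35) = -4 + 198 = 194)
559 + n*C = 559 + 194*(1602/5) = 559 + 310788/5 = 313583/5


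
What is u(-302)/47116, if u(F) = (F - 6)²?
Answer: 23716/11779 ≈ 2.0134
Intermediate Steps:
u(F) = (-6 + F)²
u(-302)/47116 = (-6 - 302)²/47116 = (-308)²*(1/47116) = 94864*(1/47116) = 23716/11779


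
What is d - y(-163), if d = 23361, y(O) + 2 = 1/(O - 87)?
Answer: 5840751/250 ≈ 23363.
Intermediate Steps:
y(O) = -2 + 1/(-87 + O) (y(O) = -2 + 1/(O - 87) = -2 + 1/(-87 + O))
d - y(-163) = 23361 - (175 - 2*(-163))/(-87 - 163) = 23361 - (175 + 326)/(-250) = 23361 - (-1)*501/250 = 23361 - 1*(-501/250) = 23361 + 501/250 = 5840751/250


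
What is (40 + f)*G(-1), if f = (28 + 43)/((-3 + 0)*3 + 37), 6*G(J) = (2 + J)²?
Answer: 397/56 ≈ 7.0893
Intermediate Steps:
G(J) = (2 + J)²/6
f = 71/28 (f = 71/(-3*3 + 37) = 71/(-9 + 37) = 71/28 ≈ 2.5357)
(40 + f)*G(-1) = (40 + 71/28)*((2 - 1)²/6) = 1191*((⅙)*1²)/28 = 1191*((⅙)*1)/28 = (1191/28)*(⅙) = 397/56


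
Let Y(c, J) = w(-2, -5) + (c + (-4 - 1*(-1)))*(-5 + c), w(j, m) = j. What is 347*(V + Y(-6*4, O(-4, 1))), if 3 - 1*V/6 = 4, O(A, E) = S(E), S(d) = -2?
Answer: 268925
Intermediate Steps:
O(A, E) = -2
V = -6 (V = 18 - 6*4 = 18 - 24 = -6)
Y(c, J) = -2 + (-5 + c)*(-3 + c) (Y(c, J) = -2 + (c + (-4 - 1*(-1)))*(-5 + c) = -2 + (c + (-4 + 1))*(-5 + c) = -2 + (c - 3)*(-5 + c) = -2 + (-3 + c)*(-5 + c) = -2 + (-5 + c)*(-3 + c))
347*(V + Y(-6*4, O(-4, 1))) = 347*(-6 + (13 + (-6*4)**2 - (-48)*4)) = 347*(-6 + (13 + (-24)**2 - 8*(-24))) = 347*(-6 + (13 + 576 + 192)) = 347*(-6 + 781) = 347*775 = 268925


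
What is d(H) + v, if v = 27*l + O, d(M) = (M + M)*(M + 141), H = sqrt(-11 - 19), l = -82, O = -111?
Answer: -2385 + 282*I*sqrt(30) ≈ -2385.0 + 1544.6*I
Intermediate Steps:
H = I*sqrt(30) (H = sqrt(-30) = I*sqrt(30) ≈ 5.4772*I)
d(M) = 2*M*(141 + M) (d(M) = (2*M)*(141 + M) = 2*M*(141 + M))
v = -2325 (v = 27*(-82) - 111 = -2214 - 111 = -2325)
d(H) + v = 2*(I*sqrt(30))*(141 + I*sqrt(30)) - 2325 = 2*I*sqrt(30)*(141 + I*sqrt(30)) - 2325 = -2325 + 2*I*sqrt(30)*(141 + I*sqrt(30))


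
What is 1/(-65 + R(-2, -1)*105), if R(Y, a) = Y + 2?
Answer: -1/65 ≈ -0.015385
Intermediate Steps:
R(Y, a) = 2 + Y
1/(-65 + R(-2, -1)*105) = 1/(-65 + (2 - 2)*105) = 1/(-65 + 0*105) = 1/(-65 + 0) = 1/(-65) = -1/65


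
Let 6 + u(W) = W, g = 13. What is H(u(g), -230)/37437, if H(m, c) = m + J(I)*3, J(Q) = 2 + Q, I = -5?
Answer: -2/37437 ≈ -5.3423e-5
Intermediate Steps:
u(W) = -6 + W
H(m, c) = -9 + m (H(m, c) = m + (2 - 5)*3 = m - 3*3 = m - 9 = -9 + m)
H(u(g), -230)/37437 = (-9 + (-6 + 13))/37437 = (-9 + 7)*(1/37437) = -2*1/37437 = -2/37437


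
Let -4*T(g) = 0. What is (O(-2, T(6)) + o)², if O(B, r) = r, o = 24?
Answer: 576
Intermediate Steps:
T(g) = 0 (T(g) = -¼*0 = 0)
(O(-2, T(6)) + o)² = (0 + 24)² = 24² = 576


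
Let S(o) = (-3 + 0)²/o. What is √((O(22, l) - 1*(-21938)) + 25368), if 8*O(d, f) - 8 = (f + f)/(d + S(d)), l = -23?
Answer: 19*√127400074/986 ≈ 217.50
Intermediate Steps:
S(o) = 9/o (S(o) = (-3)²/o = 9/o)
O(d, f) = 1 + f/(4*(d + 9/d)) (O(d, f) = 1 + ((f + f)/(d + 9/d))/8 = 1 + ((2*f)/(d + 9/d))/8 = 1 + (2*f/(d + 9/d))/8 = 1 + f/(4*(d + 9/d)))
√((O(22, l) - 1*(-21938)) + 25368) = √(((36 + 22*(-23 + 4*22))/(4*(9 + 22²)) - 1*(-21938)) + 25368) = √(((36 + 22*(-23 + 88))/(4*(9 + 484)) + 21938) + 25368) = √(((¼)*(36 + 22*65)/493 + 21938) + 25368) = √(((¼)*(1/493)*(36 + 1430) + 21938) + 25368) = √(((¼)*(1/493)*1466 + 21938) + 25368) = √((733/986 + 21938) + 25368) = √(21631601/986 + 25368) = √(46644449/986) = 19*√127400074/986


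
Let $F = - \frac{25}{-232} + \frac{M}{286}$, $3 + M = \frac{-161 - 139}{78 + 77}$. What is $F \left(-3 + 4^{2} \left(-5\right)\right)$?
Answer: $- \frac{7725391}{1028456} \approx -7.5116$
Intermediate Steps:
$M = - \frac{153}{31}$ ($M = -3 + \frac{-161 - 139}{78 + 77} = -3 - \frac{300}{155} = -3 - \frac{60}{31} = - \frac{153}{31} \approx -4.9355$)
$F = \frac{93077}{1028456}$ ($F = - \frac{25}{-232} - \frac{153}{31 \cdot 286} = \left(-25\right) \left(- \frac{1}{232}\right) - \frac{153}{8866} = \frac{25}{232} - \frac{153}{8866} = \frac{93077}{1028456} \approx 0.090502$)
$F \left(-3 + 4^{2} \left(-5\right)\right) = \frac{93077 \left(-3 + 4^{2} \left(-5\right)\right)}{1028456} = \frac{93077 \left(-3 + 16 \left(-5\right)\right)}{1028456} = \frac{93077 \left(-3 - 80\right)}{1028456} = \frac{93077}{1028456} \left(-83\right) = - \frac{7725391}{1028456}$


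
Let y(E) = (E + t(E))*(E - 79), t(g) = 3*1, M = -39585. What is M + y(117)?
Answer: -35025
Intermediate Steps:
t(g) = 3
y(E) = (-79 + E)*(3 + E) (y(E) = (E + 3)*(E - 79) = (3 + E)*(-79 + E) = (-79 + E)*(3 + E))
M + y(117) = -39585 + (-237 + 117² - 76*117) = -39585 + (-237 + 13689 - 8892) = -39585 + 4560 = -35025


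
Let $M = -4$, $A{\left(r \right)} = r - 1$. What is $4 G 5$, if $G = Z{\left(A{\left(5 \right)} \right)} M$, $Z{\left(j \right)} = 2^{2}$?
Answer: $-320$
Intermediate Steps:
$A{\left(r \right)} = -1 + r$
$Z{\left(j \right)} = 4$
$G = -16$ ($G = 4 \left(-4\right) = -16$)
$4 G 5 = 4 \left(-16\right) 5 = \left(-64\right) 5 = -320$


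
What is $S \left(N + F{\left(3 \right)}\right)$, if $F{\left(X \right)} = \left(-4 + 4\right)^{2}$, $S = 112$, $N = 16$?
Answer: $1792$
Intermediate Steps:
$F{\left(X \right)} = 0$ ($F{\left(X \right)} = 0^{2} = 0$)
$S \left(N + F{\left(3 \right)}\right) = 112 \left(16 + 0\right) = 112 \cdot 16 = 1792$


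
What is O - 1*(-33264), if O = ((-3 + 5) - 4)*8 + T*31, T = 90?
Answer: 36038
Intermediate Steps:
O = 2774 (O = ((-3 + 5) - 4)*8 + 90*31 = (2 - 4)*8 + 2790 = -2*8 + 2790 = -16 + 2790 = 2774)
O - 1*(-33264) = 2774 - 1*(-33264) = 2774 + 33264 = 36038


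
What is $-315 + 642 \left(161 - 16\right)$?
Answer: $92775$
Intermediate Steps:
$-315 + 642 \left(161 - 16\right) = -315 + 642 \cdot 145 = -315 + 93090 = 92775$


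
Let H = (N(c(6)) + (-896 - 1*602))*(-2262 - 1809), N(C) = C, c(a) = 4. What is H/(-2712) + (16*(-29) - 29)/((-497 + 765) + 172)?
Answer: -111560399/49720 ≈ -2243.8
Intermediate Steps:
H = 6082074 (H = (4 + (-896 - 1*602))*(-2262 - 1809) = (4 + (-896 - 602))*(-4071) = (4 - 1498)*(-4071) = -1494*(-4071) = 6082074)
H/(-2712) + (16*(-29) - 29)/((-497 + 765) + 172) = 6082074/(-2712) + (16*(-29) - 29)/((-497 + 765) + 172) = 6082074*(-1/2712) + (-464 - 29)/(268 + 172) = -1013679/452 - 493/440 = -111560399/49720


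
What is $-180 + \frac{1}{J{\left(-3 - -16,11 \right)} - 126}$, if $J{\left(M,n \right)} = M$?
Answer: $- \frac{20341}{113} \approx -180.01$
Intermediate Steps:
$-180 + \frac{1}{J{\left(-3 - -16,11 \right)} - 126} = -180 + \frac{1}{\left(-3 - -16\right) - 126} = -180 + \frac{1}{\left(-3 + 16\right) - 126} = -180 + \frac{1}{13 - 126} = -180 + \frac{1}{-113} = -180 - \frac{1}{113} = - \frac{20341}{113}$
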